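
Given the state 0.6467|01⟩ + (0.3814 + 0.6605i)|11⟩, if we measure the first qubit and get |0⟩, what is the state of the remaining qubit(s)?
|1⟩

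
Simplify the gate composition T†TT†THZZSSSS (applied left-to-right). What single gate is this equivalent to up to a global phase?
H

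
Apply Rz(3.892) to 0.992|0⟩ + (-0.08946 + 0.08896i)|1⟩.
(-0.3635 - 0.923i)|0⟩ + (-0.04999 - 0.1158i)|1⟩

Rz(3.892) = [[e^(−iθ/2), 0], [0, e^(iθ/2)]] with e^(±iθ/2) = cos(θ/2) ± i·sin(θ/2); θ = 3.892, cos(θ/2) ≈ -0.366462, sin(θ/2) ≈ 0.930433.
With a = amp(|0⟩) = 0.992 and b = amp(|1⟩) = (-0.08946 + 0.08896i):
new amp(|0⟩) = (-0.366462 - 0.930433i)·a = (-0.3635 - 0.923i)
new amp(|1⟩) = (-0.366462 + 0.930433i)·b = (-0.04999 - 0.1158i)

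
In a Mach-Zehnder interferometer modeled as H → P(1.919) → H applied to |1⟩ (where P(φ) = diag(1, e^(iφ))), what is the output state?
(0.6706 - 0.47i)|0⟩ + (0.3294 + 0.47i)|1⟩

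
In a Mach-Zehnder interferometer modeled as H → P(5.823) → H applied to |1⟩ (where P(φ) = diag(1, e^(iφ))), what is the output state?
(0.05201 + 0.2221i)|0⟩ + (0.948 - 0.2221i)|1⟩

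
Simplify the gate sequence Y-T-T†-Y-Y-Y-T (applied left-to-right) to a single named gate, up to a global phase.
T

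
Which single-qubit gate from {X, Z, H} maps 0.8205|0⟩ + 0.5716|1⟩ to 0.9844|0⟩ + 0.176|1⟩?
H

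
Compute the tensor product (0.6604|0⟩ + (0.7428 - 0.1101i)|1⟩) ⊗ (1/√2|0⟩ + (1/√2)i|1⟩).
0.467|00⟩ + 0.467i|01⟩ + (0.5252 - 0.07785i)|10⟩ + (0.07785 + 0.5252i)|11⟩

amp(|b₁b₂…⟩) = product of the factor amplitudes for bits b₁, b₂, …; only kets whose every factor amplitude is nonzero survive.
|00⟩: (0.6604)(1/√2) = 0.467
|01⟩: (0.6604)((1/√2)i) = 0.467i
|10⟩: (0.7428 - 0.1101i)(1/√2) = (0.5252 - 0.07785i)
|11⟩: (0.7428 - 0.1101i)((1/√2)i) = (0.07785 + 0.5252i)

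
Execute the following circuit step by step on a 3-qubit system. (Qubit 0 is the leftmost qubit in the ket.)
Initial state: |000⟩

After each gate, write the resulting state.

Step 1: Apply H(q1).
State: 1/√2|000⟩ + 1/√2|010⟩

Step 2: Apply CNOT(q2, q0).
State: 1/√2|000⟩ + 1/√2|010⟩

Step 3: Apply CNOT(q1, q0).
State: 1/√2|000⟩ + 1/√2|110⟩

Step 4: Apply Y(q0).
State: -(1/√2)i|010⟩ + (1/√2)i|100⟩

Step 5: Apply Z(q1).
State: (1/√2)i|010⟩ + (1/√2)i|100⟩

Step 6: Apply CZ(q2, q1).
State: (1/√2)i|010⟩ + (1/√2)i|100⟩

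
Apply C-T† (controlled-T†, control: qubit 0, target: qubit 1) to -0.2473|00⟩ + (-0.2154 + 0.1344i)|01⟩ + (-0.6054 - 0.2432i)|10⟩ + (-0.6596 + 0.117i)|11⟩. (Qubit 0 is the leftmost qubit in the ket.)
-0.2473|00⟩ + (-0.2154 + 0.1344i)|01⟩ + (-0.6054 - 0.2432i)|10⟩ + (-0.3837 + 0.5491i)|11⟩

C-T† leaves the control-|0⟩ kets |00⟩, |01⟩ unchanged and applies T† to qubit 1 on the control-|1⟩ pair (|10⟩, |11⟩).
T† = [[1, 0], [0, (1/√2 - (1/√2)i)]].
With a = amp(|10⟩) = (-0.6054 - 0.2432i) and b = amp(|11⟩) = (-0.6596 + 0.117i):
new amp(|10⟩) = (1)·a = (-0.6054 - 0.2432i)
new amp(|11⟩) = (1/√2 - (1/√2)i)·b = (-0.3837 + 0.5491i)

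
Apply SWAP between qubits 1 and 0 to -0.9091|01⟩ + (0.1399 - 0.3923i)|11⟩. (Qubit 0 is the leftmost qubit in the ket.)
-0.9091|10⟩ + (0.1399 - 0.3923i)|11⟩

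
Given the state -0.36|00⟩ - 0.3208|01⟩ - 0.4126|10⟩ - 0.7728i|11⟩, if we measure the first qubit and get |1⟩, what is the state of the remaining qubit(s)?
-0.471|0⟩ - 0.8821i|1⟩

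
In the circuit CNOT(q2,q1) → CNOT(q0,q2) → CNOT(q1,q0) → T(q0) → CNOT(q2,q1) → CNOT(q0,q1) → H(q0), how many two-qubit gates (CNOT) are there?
5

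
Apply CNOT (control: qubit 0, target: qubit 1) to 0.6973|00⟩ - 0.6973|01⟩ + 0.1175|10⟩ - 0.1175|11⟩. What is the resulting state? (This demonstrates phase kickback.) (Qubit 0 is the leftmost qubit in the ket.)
0.6973|00⟩ - 0.6973|01⟩ - 0.1175|10⟩ + 0.1175|11⟩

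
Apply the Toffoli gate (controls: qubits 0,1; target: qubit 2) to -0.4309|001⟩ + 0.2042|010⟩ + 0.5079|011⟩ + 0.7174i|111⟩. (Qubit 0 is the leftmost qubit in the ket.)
-0.4309|001⟩ + 0.2042|010⟩ + 0.5079|011⟩ + 0.7174i|110⟩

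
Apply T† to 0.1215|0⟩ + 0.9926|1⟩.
0.1215|0⟩ + (0.7019 - 0.7019i)|1⟩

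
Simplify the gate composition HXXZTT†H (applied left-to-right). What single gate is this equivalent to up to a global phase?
X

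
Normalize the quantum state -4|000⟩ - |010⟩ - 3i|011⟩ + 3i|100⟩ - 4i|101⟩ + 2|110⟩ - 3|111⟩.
-1/2|000⟩ - 0.125|010⟩ - 0.375i|011⟩ + 0.375i|100⟩ - (1/2)i|101⟩ + 0.25|110⟩ - 0.375|111⟩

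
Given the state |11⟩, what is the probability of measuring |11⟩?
1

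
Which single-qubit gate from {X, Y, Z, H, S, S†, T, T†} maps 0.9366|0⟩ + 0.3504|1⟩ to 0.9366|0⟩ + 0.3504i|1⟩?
S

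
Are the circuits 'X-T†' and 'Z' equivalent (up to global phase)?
No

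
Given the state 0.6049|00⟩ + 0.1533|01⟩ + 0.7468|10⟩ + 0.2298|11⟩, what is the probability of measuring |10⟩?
0.5577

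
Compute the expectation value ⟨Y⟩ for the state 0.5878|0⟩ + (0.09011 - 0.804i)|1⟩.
-0.9452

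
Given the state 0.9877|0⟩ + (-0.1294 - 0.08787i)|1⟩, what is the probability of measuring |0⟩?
0.9756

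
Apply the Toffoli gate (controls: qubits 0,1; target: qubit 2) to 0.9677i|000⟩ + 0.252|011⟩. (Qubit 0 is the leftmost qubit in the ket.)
0.9677i|000⟩ + 0.252|011⟩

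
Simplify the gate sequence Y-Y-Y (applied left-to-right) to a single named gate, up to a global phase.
Y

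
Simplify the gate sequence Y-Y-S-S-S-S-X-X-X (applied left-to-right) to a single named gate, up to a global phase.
X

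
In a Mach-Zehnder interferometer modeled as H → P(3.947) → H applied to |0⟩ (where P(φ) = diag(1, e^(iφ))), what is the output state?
(0.1536 - 0.3606i)|0⟩ + (0.8464 + 0.3606i)|1⟩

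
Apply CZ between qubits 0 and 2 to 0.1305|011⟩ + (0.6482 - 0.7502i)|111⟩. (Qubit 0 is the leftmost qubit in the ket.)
0.1305|011⟩ + (-0.6482 + 0.7502i)|111⟩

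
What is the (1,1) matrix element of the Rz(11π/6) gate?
(-0.9659 + 0.2588i)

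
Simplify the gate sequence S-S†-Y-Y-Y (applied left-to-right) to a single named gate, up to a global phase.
Y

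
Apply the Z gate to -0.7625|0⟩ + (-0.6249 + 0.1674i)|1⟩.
-0.7625|0⟩ + (0.6249 - 0.1674i)|1⟩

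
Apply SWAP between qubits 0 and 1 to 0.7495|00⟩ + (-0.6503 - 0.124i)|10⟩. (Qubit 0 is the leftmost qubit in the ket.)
0.7495|00⟩ + (-0.6503 - 0.124i)|01⟩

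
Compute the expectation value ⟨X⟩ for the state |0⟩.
0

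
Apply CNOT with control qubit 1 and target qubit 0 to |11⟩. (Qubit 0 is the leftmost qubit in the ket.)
|01⟩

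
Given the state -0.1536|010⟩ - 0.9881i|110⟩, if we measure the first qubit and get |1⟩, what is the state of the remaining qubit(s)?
-i|10⟩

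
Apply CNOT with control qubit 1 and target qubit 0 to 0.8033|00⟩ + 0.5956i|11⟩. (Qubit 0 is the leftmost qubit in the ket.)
0.8033|00⟩ + 0.5956i|01⟩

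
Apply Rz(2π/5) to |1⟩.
(0.809 + 0.5878i)|1⟩

Rz(2π/5) = [[e^(−iθ/2), 0], [0, e^(iθ/2)]] with e^(±iθ/2) = cos(θ/2) ± i·sin(θ/2); θ = 2π/5, cos(θ/2) ≈ 0.809017, sin(θ/2) ≈ 0.587785.
With a = amp(|0⟩) = 0 and b = amp(|1⟩) = 1:
new amp(|0⟩) = (0.809017 - 0.587785i)·a = 0
new amp(|1⟩) = (0.809017 + 0.587785i)·b = (0.809 + 0.5878i)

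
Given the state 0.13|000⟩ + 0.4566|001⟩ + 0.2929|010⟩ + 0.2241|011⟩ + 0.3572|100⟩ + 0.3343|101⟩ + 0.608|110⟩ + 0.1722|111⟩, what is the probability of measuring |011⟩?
0.05022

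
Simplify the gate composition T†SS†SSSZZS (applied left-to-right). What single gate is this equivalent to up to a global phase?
T†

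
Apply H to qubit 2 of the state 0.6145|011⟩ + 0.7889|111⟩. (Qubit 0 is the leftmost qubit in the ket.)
0.4345|010⟩ - 0.4345|011⟩ + 0.5578|110⟩ - 0.5578|111⟩

H on qubit 2 mixes each pair of kets that differ only in qubit 2: amplitudes (a, b) of (|…0…⟩, |…1…⟩) become ((a + b)/√2, (a − b)/√2). Kets absent from the input have amplitude 0.
(|010⟩, |011⟩): (a, b) = (0, 0.6145) → (0.4345, -0.4345)
(|110⟩, |111⟩): (a, b) = (0, 0.7889) → (0.5578, -0.5578)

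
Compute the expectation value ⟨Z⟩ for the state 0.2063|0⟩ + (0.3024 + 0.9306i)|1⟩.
-0.9149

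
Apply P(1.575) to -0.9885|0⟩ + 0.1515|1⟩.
-0.9885|0⟩ + (-0.0006369 + 0.1515i)|1⟩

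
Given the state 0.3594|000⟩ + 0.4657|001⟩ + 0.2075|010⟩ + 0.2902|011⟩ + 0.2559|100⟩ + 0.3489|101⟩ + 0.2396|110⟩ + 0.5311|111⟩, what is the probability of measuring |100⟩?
0.06548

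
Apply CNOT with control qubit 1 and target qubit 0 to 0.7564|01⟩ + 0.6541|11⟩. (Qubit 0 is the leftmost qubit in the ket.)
0.6541|01⟩ + 0.7564|11⟩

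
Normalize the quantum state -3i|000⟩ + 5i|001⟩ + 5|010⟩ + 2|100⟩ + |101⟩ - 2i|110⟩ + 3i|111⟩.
-0.3419i|000⟩ + 0.5698i|001⟩ + 0.5698|010⟩ + 0.2279|100⟩ + 0.114|101⟩ - 0.2279i|110⟩ + 0.3419i|111⟩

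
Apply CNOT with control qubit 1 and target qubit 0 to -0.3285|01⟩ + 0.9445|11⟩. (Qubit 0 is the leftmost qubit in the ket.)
0.9445|01⟩ - 0.3285|11⟩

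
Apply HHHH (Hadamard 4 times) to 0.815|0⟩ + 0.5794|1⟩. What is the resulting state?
0.815|0⟩ + 0.5794|1⟩

H² = I, so an even number of Hadamards cancels: H^4 = I and the state is unchanged.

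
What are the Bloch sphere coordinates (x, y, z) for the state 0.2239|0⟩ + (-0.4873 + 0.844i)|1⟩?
(-0.2182, 0.3779, -0.8997)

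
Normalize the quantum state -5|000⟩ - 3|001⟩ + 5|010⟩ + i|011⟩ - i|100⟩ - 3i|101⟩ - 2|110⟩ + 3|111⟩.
-0.5488|000⟩ - 0.3293|001⟩ + 0.5488|010⟩ + 0.1098i|011⟩ - 0.1098i|100⟩ - 0.3293i|101⟩ - 0.2195|110⟩ + 0.3293|111⟩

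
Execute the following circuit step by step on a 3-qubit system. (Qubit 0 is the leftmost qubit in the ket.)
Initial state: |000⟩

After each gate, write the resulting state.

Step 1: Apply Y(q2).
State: i|001⟩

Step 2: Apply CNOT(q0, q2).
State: i|001⟩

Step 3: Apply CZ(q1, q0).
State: i|001⟩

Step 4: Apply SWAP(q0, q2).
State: i|100⟩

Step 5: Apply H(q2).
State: (1/√2)i|100⟩ + (1/√2)i|101⟩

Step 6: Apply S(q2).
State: (1/√2)i|100⟩ - 1/√2|101⟩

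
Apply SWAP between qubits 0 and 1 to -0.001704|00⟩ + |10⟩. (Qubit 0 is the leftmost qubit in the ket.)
-0.001704|00⟩ + |01⟩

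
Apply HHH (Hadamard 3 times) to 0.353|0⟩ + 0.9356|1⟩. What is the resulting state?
0.9112|0⟩ - 0.412|1⟩

H² = I, so H^3 = H: a single Hadamard. With (a, b) = (0.353, 0.9356), H gives ((a + b)/√2, (a − b)/√2) = (0.9112, -0.412).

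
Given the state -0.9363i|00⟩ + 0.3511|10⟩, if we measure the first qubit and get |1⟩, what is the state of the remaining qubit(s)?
|0⟩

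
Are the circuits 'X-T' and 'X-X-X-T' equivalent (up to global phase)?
Yes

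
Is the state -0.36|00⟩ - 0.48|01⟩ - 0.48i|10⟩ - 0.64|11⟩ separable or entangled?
Entangled

Writing the state as a|00⟩ + b|01⟩ + c|10⟩ + d|11⟩, it is a product state iff ad − bc = 0.
Here (a, b, c, d) = (-0.36, -0.48, -0.48i, -0.64): ad − bc = (-0.36)(-0.64) − (-0.48)(-0.48i) = (0.2304 - 0.2304i) ≠ 0, so the state is entangled.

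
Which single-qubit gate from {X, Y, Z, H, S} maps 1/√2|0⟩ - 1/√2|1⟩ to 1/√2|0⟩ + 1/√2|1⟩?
Z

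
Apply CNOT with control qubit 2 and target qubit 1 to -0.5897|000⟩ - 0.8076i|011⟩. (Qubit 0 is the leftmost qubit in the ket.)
-0.5897|000⟩ - 0.8076i|001⟩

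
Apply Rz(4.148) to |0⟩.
(-0.4822 - 0.876i)|0⟩

Rz(4.148) = [[e^(−iθ/2), 0], [0, e^(iθ/2)]] with e^(±iθ/2) = cos(θ/2) ± i·sin(θ/2); θ = 4.148, cos(θ/2) ≈ -0.482235, sin(θ/2) ≈ 0.876042.
With a = amp(|0⟩) = 1 and b = amp(|1⟩) = 0:
new amp(|0⟩) = (-0.482235 - 0.876042i)·a = (-0.4822 - 0.876i)
new amp(|1⟩) = (-0.482235 + 0.876042i)·b = 0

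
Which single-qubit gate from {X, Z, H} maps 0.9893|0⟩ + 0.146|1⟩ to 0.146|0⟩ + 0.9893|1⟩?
X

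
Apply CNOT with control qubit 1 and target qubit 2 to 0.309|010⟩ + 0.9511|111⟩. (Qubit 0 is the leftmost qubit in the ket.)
0.309|011⟩ + 0.9511|110⟩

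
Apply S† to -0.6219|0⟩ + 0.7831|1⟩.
-0.6219|0⟩ - 0.7831i|1⟩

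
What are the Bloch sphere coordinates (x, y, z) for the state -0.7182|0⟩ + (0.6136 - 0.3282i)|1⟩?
(-0.8814, 0.4714, 0.03159)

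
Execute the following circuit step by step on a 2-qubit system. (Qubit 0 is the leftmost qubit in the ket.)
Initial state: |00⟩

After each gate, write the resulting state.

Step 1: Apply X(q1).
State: |01⟩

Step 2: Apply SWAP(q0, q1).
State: |10⟩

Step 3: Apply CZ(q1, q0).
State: |10⟩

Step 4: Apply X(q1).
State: |11⟩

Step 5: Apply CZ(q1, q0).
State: -|11⟩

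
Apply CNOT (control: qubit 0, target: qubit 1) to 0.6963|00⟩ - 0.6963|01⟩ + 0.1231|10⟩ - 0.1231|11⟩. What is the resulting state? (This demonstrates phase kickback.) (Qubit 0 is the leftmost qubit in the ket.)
0.6963|00⟩ - 0.6963|01⟩ - 0.1231|10⟩ + 0.1231|11⟩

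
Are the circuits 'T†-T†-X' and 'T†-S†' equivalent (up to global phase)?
No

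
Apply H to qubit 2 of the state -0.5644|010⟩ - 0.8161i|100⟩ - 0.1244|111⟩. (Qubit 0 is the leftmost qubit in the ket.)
-0.3991|010⟩ - 0.3991|011⟩ - 0.5771i|100⟩ - 0.5771i|101⟩ - 0.08796|110⟩ + 0.08796|111⟩

H on qubit 2 mixes each pair of kets that differ only in qubit 2: amplitudes (a, b) of (|…0…⟩, |…1…⟩) become ((a + b)/√2, (a − b)/√2). Kets absent from the input have amplitude 0.
(|010⟩, |011⟩): (a, b) = (-0.5644, 0) → (-0.3991, -0.3991)
(|100⟩, |101⟩): (a, b) = (-0.8161i, 0) → (-0.5771i, -0.5771i)
(|110⟩, |111⟩): (a, b) = (0, -0.1244) → (-0.08796, 0.08796)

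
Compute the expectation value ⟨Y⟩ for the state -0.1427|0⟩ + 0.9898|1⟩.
0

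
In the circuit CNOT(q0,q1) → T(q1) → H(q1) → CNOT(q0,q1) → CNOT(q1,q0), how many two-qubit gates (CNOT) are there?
3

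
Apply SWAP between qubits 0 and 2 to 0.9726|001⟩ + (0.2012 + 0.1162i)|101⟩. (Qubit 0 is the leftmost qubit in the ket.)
0.9726|100⟩ + (0.2012 + 0.1162i)|101⟩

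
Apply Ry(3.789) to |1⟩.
-0.9481|0⟩ - 0.3181|1⟩

Ry(3.789) = [[cos(θ/2), −sin(θ/2)], [sin(θ/2), cos(θ/2)]]; θ = 3.789, cos(θ/2) ≈ -0.31808, sin(θ/2) ≈ 0.948064.
With a = amp(|0⟩) = 0 and b = amp(|1⟩) = 1:
new amp(|0⟩) = (-0.31808)·a + (-0.948064)·b = -0.9481
new amp(|1⟩) = (0.948064)·a + (-0.31808)·b = -0.3181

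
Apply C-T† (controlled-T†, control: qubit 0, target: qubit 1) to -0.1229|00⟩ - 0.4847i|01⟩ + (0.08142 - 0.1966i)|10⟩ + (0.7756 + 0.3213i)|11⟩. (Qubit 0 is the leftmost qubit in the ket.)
-0.1229|00⟩ - 0.4847i|01⟩ + (0.08142 - 0.1966i)|10⟩ + (0.7756 - 0.3212i)|11⟩

C-T† leaves the control-|0⟩ kets |00⟩, |01⟩ unchanged and applies T† to qubit 1 on the control-|1⟩ pair (|10⟩, |11⟩).
T† = [[1, 0], [0, (1/√2 - (1/√2)i)]].
With a = amp(|10⟩) = (0.08142 - 0.1966i) and b = amp(|11⟩) = (0.7756 + 0.3213i):
new amp(|10⟩) = (1)·a = (0.08142 - 0.1966i)
new amp(|11⟩) = (1/√2 - (1/√2)i)·b = (0.7756 - 0.3212i)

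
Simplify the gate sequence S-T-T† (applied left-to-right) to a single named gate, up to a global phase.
S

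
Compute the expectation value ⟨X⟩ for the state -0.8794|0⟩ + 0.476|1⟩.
-0.8372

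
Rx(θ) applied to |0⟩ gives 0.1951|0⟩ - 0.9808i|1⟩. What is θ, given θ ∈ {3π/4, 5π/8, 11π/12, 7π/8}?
7π/8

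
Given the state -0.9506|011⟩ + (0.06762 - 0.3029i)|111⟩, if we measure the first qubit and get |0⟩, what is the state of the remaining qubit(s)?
-|11⟩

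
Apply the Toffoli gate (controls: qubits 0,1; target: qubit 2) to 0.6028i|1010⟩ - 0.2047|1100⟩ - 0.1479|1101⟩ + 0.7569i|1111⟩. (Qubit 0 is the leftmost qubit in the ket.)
0.6028i|1010⟩ + 0.7569i|1101⟩ - 0.2047|1110⟩ - 0.1479|1111⟩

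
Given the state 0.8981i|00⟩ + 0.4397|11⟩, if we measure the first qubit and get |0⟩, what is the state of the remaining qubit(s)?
i|0⟩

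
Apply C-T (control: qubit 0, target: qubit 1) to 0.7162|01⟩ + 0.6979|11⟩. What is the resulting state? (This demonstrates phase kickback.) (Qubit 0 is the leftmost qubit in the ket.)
0.7162|01⟩ + (0.4935 + 0.4935i)|11⟩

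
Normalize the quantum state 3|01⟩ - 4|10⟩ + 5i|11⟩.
0.4243|01⟩ - 0.5657|10⟩ + (1/√2)i|11⟩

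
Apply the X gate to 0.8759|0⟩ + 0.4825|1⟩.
0.4825|0⟩ + 0.8759|1⟩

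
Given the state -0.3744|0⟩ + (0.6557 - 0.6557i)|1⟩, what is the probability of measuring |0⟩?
0.1402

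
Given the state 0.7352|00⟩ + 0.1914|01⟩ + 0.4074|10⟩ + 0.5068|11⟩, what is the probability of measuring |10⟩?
0.166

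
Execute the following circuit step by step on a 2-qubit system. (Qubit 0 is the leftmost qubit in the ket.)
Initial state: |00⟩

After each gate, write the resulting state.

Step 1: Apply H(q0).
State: 1/√2|00⟩ + 1/√2|10⟩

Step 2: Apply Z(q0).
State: 1/√2|00⟩ - 1/√2|10⟩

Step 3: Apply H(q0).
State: |10⟩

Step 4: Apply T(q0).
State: (1/√2 + (1/√2)i)|10⟩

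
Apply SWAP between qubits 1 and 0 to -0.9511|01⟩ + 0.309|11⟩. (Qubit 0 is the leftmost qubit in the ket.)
-0.9511|10⟩ + 0.309|11⟩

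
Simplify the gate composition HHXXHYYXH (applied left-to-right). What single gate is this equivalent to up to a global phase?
Z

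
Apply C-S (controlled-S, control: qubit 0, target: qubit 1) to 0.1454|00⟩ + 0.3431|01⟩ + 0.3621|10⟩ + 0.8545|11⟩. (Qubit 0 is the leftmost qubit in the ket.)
0.1454|00⟩ + 0.3431|01⟩ + 0.3621|10⟩ + 0.8545i|11⟩

C-S leaves the control-|0⟩ kets |00⟩, |01⟩ unchanged and applies S to qubit 1 on the control-|1⟩ pair (|10⟩, |11⟩).
S = [[1, 0], [0, i]].
With a = amp(|10⟩) = 0.3621 and b = amp(|11⟩) = 0.8545:
new amp(|10⟩) = (1)·a = 0.3621
new amp(|11⟩) = (i)·b = 0.8545i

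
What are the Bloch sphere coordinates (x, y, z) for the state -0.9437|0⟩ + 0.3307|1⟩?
(-0.6242, 0, 0.7812)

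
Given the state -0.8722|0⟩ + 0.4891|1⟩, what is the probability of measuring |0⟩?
0.7607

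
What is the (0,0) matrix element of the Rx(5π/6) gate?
0.2588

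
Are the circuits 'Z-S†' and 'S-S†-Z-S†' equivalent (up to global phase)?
Yes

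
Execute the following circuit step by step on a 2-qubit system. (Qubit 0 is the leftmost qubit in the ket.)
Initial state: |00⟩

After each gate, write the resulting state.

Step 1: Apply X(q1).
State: |01⟩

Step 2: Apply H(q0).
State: 1/√2|01⟩ + 1/√2|11⟩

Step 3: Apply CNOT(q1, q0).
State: 1/√2|01⟩ + 1/√2|11⟩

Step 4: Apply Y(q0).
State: -(1/√2)i|01⟩ + (1/√2)i|11⟩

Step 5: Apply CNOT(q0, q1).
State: -(1/√2)i|01⟩ + (1/√2)i|10⟩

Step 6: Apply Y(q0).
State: 1/√2|00⟩ + 1/√2|11⟩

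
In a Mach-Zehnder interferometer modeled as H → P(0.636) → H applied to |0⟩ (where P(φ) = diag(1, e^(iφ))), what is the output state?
(0.9022 + 0.297i)|0⟩ + (0.09776 - 0.297i)|1⟩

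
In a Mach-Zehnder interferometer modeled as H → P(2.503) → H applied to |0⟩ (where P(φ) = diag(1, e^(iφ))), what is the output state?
(0.09853 + 0.298i)|0⟩ + (0.9015 - 0.298i)|1⟩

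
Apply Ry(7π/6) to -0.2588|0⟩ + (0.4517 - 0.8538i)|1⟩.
(-0.3693 + 0.8247i)|0⟩ + (-0.3669 + 0.221i)|1⟩

Ry(7π/6) = [[cos(θ/2), −sin(θ/2)], [sin(θ/2), cos(θ/2)]]; θ = 7π/6, cos(θ/2) ≈ -0.258819, sin(θ/2) ≈ 0.965926.
With a = amp(|0⟩) = -0.2588 and b = amp(|1⟩) = (0.4517 - 0.8538i):
new amp(|0⟩) = (-0.258819)·a + (-0.965926)·b = (-0.3693 + 0.8247i)
new amp(|1⟩) = (0.965926)·a + (-0.258819)·b = (-0.3669 + 0.221i)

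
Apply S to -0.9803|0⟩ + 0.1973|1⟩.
-0.9803|0⟩ + 0.1973i|1⟩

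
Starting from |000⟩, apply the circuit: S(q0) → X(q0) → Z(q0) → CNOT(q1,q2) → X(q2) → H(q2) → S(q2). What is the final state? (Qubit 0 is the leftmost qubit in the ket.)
-1/√2|100⟩ + (1/√2)i|101⟩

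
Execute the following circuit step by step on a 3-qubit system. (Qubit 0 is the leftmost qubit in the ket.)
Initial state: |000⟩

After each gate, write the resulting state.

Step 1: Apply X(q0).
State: |100⟩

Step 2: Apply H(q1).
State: 1/√2|100⟩ + 1/√2|110⟩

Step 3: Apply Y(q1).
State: -(1/√2)i|100⟩ + (1/√2)i|110⟩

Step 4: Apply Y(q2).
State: 1/√2|101⟩ - 1/√2|111⟩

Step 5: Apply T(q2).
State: (1/2 + (1/2)i)|101⟩ + (-1/2 - (1/2)i)|111⟩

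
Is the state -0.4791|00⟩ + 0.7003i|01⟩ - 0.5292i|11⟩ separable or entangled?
Entangled

Writing the state as a|00⟩ + b|01⟩ + c|10⟩ + d|11⟩, it is a product state iff ad − bc = 0.
Here (a, b, c, d) = (-0.4791, 0.7003i, 0, -0.5292i): ad − bc = (-0.4791)(-0.5292i) − (0.7003i)(0) = 0.2535i ≠ 0, so the state is entangled.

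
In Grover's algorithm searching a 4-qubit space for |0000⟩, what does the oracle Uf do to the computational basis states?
Uf|x⟩ = -|x⟩ if x = 0000, else |x⟩ (phase flip on target)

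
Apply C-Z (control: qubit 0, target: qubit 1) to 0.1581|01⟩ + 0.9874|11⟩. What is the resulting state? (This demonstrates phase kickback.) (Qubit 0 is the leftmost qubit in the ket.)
0.1581|01⟩ - 0.9874|11⟩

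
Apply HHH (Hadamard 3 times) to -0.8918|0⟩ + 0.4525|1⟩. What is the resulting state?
-0.3106|0⟩ - 0.9506|1⟩

H² = I, so H^3 = H: a single Hadamard. With (a, b) = (-0.8918, 0.4525), H gives ((a + b)/√2, (a − b)/√2) = (-0.3106, -0.9506).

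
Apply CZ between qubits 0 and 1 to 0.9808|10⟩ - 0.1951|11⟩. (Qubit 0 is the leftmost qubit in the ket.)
0.9808|10⟩ + 0.1951|11⟩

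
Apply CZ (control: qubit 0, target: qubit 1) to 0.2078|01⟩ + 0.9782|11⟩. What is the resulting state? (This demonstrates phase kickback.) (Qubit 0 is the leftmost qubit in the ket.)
0.2078|01⟩ - 0.9782|11⟩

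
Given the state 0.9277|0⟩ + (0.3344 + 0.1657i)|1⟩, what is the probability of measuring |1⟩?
0.1393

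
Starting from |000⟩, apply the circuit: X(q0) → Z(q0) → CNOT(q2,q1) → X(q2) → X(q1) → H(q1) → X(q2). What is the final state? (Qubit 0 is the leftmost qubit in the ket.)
-1/√2|100⟩ + 1/√2|110⟩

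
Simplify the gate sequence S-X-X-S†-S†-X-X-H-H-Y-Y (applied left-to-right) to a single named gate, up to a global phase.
S†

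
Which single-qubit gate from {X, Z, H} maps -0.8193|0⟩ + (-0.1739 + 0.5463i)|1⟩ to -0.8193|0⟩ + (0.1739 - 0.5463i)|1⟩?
Z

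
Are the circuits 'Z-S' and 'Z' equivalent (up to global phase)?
No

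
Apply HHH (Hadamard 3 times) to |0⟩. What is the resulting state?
1/√2|0⟩ + 1/√2|1⟩

H² = I, so H^3 = H: a single Hadamard. With (a, b) = (1, 0), H gives ((a + b)/√2, (a − b)/√2) = (1/√2, 1/√2).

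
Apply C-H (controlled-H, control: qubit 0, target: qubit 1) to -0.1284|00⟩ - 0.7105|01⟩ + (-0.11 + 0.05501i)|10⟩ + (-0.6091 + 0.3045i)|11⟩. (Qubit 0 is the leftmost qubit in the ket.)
-0.1284|00⟩ - 0.7105|01⟩ + (-0.5085 + 0.2542i)|10⟩ + (0.3529 - 0.1764i)|11⟩

C-H leaves the control-|0⟩ kets |00⟩, |01⟩ unchanged and applies H to qubit 1 on the control-|1⟩ pair (|10⟩, |11⟩).
H = [[1/√2, 1/√2], [1/√2, -1/√2]].
With a = amp(|10⟩) = (-0.11 + 0.05501i) and b = amp(|11⟩) = (-0.6091 + 0.3045i):
new amp(|10⟩) = (1/√2)·a + (1/√2)·b = (-0.5085 + 0.2542i)
new amp(|11⟩) = (1/√2)·a + (-1/√2)·b = (0.3529 - 0.1764i)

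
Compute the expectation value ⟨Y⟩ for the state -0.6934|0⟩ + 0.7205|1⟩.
0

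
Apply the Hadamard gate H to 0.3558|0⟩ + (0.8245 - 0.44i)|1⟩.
(0.8346 - 0.3111i)|0⟩ + (-0.3314 + 0.3111i)|1⟩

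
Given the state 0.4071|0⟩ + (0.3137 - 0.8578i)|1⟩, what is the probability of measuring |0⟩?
0.1657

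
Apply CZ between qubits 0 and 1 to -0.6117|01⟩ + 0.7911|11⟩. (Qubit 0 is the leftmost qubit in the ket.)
-0.6117|01⟩ - 0.7911|11⟩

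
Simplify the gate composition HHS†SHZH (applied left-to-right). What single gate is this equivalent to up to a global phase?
X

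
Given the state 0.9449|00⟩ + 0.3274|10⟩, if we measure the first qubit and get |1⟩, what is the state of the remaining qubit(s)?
|0⟩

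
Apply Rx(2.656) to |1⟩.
-0.9707i|0⟩ + 0.2404|1⟩

Rx(2.656) = [[cos(θ/2), −i·sin(θ/2)], [−i·sin(θ/2), cos(θ/2)]]; θ = 2.656, cos(θ/2) ≈ 0.240418, sin(θ/2) ≈ 0.970669.
With a = amp(|0⟩) = 0 and b = amp(|1⟩) = 1:
new amp(|0⟩) = (0.240418)·a + (-0.970669i)·b = -0.9707i
new amp(|1⟩) = (-0.970669i)·a + (0.240418)·b = 0.2404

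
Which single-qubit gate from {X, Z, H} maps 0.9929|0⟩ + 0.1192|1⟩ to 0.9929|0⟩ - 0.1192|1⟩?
Z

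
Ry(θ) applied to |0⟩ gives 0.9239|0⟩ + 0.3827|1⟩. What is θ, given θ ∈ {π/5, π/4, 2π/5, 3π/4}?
π/4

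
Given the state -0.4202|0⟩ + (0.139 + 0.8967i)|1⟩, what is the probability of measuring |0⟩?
0.1766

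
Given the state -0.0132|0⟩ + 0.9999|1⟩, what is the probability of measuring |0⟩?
0.0001742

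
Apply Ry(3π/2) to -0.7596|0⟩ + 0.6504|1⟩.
0.07722|0⟩ - 0.997|1⟩

Ry(3π/2) = [[cos(θ/2), −sin(θ/2)], [sin(θ/2), cos(θ/2)]]; θ = 3π/2, cos(θ/2) ≈ -0.707107, sin(θ/2) ≈ 0.707107.
With a = amp(|0⟩) = -0.7596 and b = amp(|1⟩) = 0.6504:
new amp(|0⟩) = (-0.707107)·a + (-0.707107)·b = 0.07722
new amp(|1⟩) = (0.707107)·a + (-0.707107)·b = -0.997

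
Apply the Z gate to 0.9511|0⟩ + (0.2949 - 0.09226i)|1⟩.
0.9511|0⟩ + (-0.2949 + 0.09226i)|1⟩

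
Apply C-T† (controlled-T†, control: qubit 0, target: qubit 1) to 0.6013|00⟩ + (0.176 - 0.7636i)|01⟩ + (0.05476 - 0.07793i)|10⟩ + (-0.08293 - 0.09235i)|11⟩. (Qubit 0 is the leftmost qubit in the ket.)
0.6013|00⟩ + (0.176 - 0.7636i)|01⟩ + (0.05476 - 0.07793i)|10⟩ + (-0.1239 - 0.006661i)|11⟩

C-T† leaves the control-|0⟩ kets |00⟩, |01⟩ unchanged and applies T† to qubit 1 on the control-|1⟩ pair (|10⟩, |11⟩).
T† = [[1, 0], [0, (1/√2 - (1/√2)i)]].
With a = amp(|10⟩) = (0.05476 - 0.07793i) and b = amp(|11⟩) = (-0.08293 - 0.09235i):
new amp(|10⟩) = (1)·a = (0.05476 - 0.07793i)
new amp(|11⟩) = (1/√2 - (1/√2)i)·b = (-0.1239 - 0.006661i)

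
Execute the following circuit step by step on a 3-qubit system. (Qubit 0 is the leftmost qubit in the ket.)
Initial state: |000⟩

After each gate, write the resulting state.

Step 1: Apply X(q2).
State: |001⟩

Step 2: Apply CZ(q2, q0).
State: |001⟩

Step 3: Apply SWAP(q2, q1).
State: |010⟩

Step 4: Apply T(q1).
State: (1/√2 + (1/√2)i)|010⟩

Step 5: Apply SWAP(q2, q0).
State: (1/√2 + (1/√2)i)|010⟩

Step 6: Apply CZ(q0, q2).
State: (1/√2 + (1/√2)i)|010⟩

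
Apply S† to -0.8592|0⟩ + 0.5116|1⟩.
-0.8592|0⟩ - 0.5116i|1⟩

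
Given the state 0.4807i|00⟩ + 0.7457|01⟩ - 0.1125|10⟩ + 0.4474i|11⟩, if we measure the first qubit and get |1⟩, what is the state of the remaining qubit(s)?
-0.2439|0⟩ + 0.9698i|1⟩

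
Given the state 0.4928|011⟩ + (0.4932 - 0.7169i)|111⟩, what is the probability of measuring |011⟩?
0.2429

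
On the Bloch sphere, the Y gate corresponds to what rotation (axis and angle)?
Rotation by π around the y-axis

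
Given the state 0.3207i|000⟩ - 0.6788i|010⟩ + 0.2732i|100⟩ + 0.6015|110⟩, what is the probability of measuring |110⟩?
0.3618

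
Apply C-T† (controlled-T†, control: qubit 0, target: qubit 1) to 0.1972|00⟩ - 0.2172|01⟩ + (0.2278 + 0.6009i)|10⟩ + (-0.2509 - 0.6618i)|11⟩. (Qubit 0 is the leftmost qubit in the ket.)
0.1972|00⟩ - 0.2172|01⟩ + (0.2278 + 0.6009i)|10⟩ + (-0.6454 - 0.2906i)|11⟩

C-T† leaves the control-|0⟩ kets |00⟩, |01⟩ unchanged and applies T† to qubit 1 on the control-|1⟩ pair (|10⟩, |11⟩).
T† = [[1, 0], [0, (1/√2 - (1/√2)i)]].
With a = amp(|10⟩) = (0.2278 + 0.6009i) and b = amp(|11⟩) = (-0.2509 - 0.6618i):
new amp(|10⟩) = (1)·a = (0.2278 + 0.6009i)
new amp(|11⟩) = (1/√2 - (1/√2)i)·b = (-0.6454 - 0.2906i)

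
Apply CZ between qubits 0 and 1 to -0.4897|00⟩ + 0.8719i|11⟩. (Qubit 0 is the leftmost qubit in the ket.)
-0.4897|00⟩ - 0.8719i|11⟩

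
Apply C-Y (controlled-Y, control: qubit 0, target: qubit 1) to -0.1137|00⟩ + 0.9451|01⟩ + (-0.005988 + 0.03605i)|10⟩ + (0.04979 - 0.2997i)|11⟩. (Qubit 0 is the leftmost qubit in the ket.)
-0.1137|00⟩ + 0.9451|01⟩ + (-0.2997 - 0.04979i)|10⟩ + (-0.03605 - 0.005988i)|11⟩

C-Y leaves the control-|0⟩ kets |00⟩, |01⟩ unchanged and applies Y to qubit 1 on the control-|1⟩ pair (|10⟩, |11⟩).
Y = [[0, -i], [i, 0]].
With a = amp(|10⟩) = (-0.005988 + 0.03605i) and b = amp(|11⟩) = (0.04979 - 0.2997i):
new amp(|10⟩) = (-i)·b = (-0.2997 - 0.04979i)
new amp(|11⟩) = (i)·a = (-0.03605 - 0.005988i)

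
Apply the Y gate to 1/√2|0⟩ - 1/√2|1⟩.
(1/√2)i|0⟩ + (1/√2)i|1⟩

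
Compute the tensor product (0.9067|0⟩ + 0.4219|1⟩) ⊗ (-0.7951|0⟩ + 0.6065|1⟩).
-0.7209|00⟩ + 0.5499|01⟩ - 0.3355|10⟩ + 0.2559|11⟩

amp(|b₁b₂…⟩) = product of the factor amplitudes for bits b₁, b₂, …; only kets whose every factor amplitude is nonzero survive.
|00⟩: (0.9067)(-0.7951) = -0.7209
|01⟩: (0.9067)(0.6065) = 0.5499
|10⟩: (0.4219)(-0.7951) = -0.3355
|11⟩: (0.4219)(0.6065) = 0.2559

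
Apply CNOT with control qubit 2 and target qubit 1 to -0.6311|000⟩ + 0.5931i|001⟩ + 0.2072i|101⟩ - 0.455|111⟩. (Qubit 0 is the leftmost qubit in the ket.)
-0.6311|000⟩ + 0.5931i|011⟩ - 0.455|101⟩ + 0.2072i|111⟩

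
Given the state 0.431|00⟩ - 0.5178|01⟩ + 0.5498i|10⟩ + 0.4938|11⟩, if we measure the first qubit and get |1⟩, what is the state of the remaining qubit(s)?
0.744i|0⟩ + 0.6682|1⟩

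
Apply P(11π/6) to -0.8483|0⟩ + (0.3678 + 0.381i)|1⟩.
-0.8483|0⟩ + (0.509 + 0.1461i)|1⟩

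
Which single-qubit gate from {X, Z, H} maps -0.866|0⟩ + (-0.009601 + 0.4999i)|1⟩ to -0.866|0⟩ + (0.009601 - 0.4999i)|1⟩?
Z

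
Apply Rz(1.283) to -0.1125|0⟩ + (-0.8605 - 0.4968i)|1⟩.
(-0.09013 + 0.06732i)|0⟩ + (-0.3921 - 0.913i)|1⟩

Rz(1.283) = [[e^(−iθ/2), 0], [0, e^(iθ/2)]] with e^(±iθ/2) = cos(θ/2) ± i·sin(θ/2); θ = 1.283, cos(θ/2) ≈ 0.801199, sin(θ/2) ≈ 0.598398.
With a = amp(|0⟩) = -0.1125 and b = amp(|1⟩) = (-0.8605 - 0.4968i):
new amp(|0⟩) = (0.801199 - 0.598398i)·a = (-0.09013 + 0.06732i)
new amp(|1⟩) = (0.801199 + 0.598398i)·b = (-0.3921 - 0.913i)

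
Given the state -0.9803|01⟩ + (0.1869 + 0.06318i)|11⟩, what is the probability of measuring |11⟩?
0.03892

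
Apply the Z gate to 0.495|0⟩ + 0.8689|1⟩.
0.495|0⟩ - 0.8689|1⟩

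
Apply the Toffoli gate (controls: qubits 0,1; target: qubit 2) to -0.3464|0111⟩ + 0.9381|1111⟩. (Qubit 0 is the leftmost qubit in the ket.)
-0.3464|0111⟩ + 0.9381|1101⟩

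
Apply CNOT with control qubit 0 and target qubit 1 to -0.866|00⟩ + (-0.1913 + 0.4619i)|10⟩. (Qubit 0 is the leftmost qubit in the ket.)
-0.866|00⟩ + (-0.1913 + 0.4619i)|11⟩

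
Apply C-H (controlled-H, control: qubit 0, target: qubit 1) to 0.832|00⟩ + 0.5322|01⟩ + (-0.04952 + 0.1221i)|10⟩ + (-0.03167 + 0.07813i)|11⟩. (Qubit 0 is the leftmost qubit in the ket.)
0.832|00⟩ + 0.5322|01⟩ + (-0.05741 + 0.1416i)|10⟩ + (-0.01262 + 0.03109i)|11⟩

C-H leaves the control-|0⟩ kets |00⟩, |01⟩ unchanged and applies H to qubit 1 on the control-|1⟩ pair (|10⟩, |11⟩).
H = [[1/√2, 1/√2], [1/√2, -1/√2]].
With a = amp(|10⟩) = (-0.04952 + 0.1221i) and b = amp(|11⟩) = (-0.03167 + 0.07813i):
new amp(|10⟩) = (1/√2)·a + (1/√2)·b = (-0.05741 + 0.1416i)
new amp(|11⟩) = (1/√2)·a + (-1/√2)·b = (-0.01262 + 0.03109i)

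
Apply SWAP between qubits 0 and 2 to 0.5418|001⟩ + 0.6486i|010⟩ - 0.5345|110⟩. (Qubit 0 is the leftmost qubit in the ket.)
0.6486i|010⟩ - 0.5345|011⟩ + 0.5418|100⟩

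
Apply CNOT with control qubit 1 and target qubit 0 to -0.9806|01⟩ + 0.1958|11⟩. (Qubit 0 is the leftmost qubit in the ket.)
0.1958|01⟩ - 0.9806|11⟩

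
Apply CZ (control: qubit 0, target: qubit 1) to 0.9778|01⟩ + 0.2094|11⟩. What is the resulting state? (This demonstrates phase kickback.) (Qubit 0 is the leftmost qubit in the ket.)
0.9778|01⟩ - 0.2094|11⟩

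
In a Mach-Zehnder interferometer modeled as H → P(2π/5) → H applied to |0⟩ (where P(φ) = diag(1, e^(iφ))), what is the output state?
(0.6545 + 0.4755i)|0⟩ + (0.3455 - 0.4755i)|1⟩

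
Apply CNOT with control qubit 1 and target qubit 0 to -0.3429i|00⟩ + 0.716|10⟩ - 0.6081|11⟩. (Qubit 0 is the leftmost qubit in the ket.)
-0.3429i|00⟩ - 0.6081|01⟩ + 0.716|10⟩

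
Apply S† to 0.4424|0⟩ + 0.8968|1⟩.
0.4424|0⟩ - 0.8968i|1⟩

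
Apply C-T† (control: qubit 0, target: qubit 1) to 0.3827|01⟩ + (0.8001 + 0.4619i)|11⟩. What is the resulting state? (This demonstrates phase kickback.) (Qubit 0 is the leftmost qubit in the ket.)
0.3827|01⟩ + (0.8924 - 0.2391i)|11⟩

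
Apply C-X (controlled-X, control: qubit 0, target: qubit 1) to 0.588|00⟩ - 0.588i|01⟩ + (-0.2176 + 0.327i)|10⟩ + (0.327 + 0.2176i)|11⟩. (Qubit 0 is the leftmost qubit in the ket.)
0.588|00⟩ - 0.588i|01⟩ + (0.327 + 0.2176i)|10⟩ + (-0.2176 + 0.327i)|11⟩

C-X leaves the control-|0⟩ kets |00⟩, |01⟩ unchanged and applies X to qubit 1 on the control-|1⟩ pair (|10⟩, |11⟩).
X = [[0, 1], [1, 0]].
With a = amp(|10⟩) = (-0.2176 + 0.327i) and b = amp(|11⟩) = (0.327 + 0.2176i):
new amp(|10⟩) = (1)·b = (0.327 + 0.2176i)
new amp(|11⟩) = (1)·a = (-0.2176 + 0.327i)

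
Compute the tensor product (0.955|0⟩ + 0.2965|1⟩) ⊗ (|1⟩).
0.955|01⟩ + 0.2965|11⟩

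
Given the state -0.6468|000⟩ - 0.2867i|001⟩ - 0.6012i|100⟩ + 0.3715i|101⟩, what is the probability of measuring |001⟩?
0.0822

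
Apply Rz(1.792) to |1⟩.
(0.6247 + 0.7808i)|1⟩

Rz(1.792) = [[e^(−iθ/2), 0], [0, e^(iθ/2)]] with e^(±iθ/2) = cos(θ/2) ± i·sin(θ/2); θ = 1.792, cos(θ/2) ≈ 0.624738, sin(θ/2) ≈ 0.780834.
With a = amp(|0⟩) = 0 and b = amp(|1⟩) = 1:
new amp(|0⟩) = (0.624738 - 0.780834i)·a = 0
new amp(|1⟩) = (0.624738 + 0.780834i)·b = (0.6247 + 0.7808i)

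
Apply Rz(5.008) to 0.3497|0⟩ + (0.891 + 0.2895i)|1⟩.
(-0.281 - 0.2082i)|0⟩ + (-0.8883 + 0.2978i)|1⟩

Rz(5.008) = [[e^(−iθ/2), 0], [0, e^(iθ/2)]] with e^(±iθ/2) = cos(θ/2) ± i·sin(θ/2); θ = 5.008, cos(θ/2) ≈ -0.803531, sin(θ/2) ≈ 0.595263.
With a = amp(|0⟩) = 0.3497 and b = amp(|1⟩) = (0.891 + 0.2895i):
new amp(|0⟩) = (-0.803531 - 0.595263i)·a = (-0.281 - 0.2082i)
new amp(|1⟩) = (-0.803531 + 0.595263i)·b = (-0.8883 + 0.2978i)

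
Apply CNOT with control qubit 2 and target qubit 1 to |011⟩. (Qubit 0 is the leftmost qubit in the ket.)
|001⟩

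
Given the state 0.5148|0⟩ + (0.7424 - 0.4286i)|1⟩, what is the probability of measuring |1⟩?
0.7349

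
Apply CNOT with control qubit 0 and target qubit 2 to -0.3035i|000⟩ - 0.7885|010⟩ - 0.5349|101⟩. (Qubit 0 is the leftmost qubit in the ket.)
-0.3035i|000⟩ - 0.7885|010⟩ - 0.5349|100⟩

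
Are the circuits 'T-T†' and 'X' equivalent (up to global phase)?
No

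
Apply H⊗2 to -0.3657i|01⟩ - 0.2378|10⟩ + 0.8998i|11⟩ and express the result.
(-0.1189 + 0.2671i)|00⟩ + (-0.1189 - 0.2671i)|01⟩ + (0.1189 - 0.6328i)|10⟩ + (0.1189 + 0.6328i)|11⟩

H⊗2 gives amp(|y⟩) = (1/2) Σ_x (−1)^(x·y) amp(|x⟩), where x·y is the number of positions in which both x and y have a 1.
|00⟩: (-0.3657i - 0.2378 + 0.8998i)/2 = (-0.1189 + 0.2671i)
|01⟩: (0.3657i - 0.2378 - 0.8998i)/2 = (-0.1189 - 0.2671i)
|10⟩: (-0.3657i + 0.2378 - 0.8998i)/2 = (0.1189 - 0.6328i)
|11⟩: (0.3657i + 0.2378 + 0.8998i)/2 = (0.1189 + 0.6328i)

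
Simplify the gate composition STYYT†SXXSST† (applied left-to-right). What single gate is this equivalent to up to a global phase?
T†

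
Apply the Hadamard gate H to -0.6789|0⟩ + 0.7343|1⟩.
0.03917|0⟩ - 0.9993|1⟩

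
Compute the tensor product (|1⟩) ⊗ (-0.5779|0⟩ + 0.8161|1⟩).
-0.5779|10⟩ + 0.8161|11⟩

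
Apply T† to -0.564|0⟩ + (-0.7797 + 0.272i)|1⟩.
-0.564|0⟩ + (-0.359 + 0.7437i)|1⟩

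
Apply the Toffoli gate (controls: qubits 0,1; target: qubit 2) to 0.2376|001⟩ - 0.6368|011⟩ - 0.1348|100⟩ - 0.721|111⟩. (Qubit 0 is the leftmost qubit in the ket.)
0.2376|001⟩ - 0.6368|011⟩ - 0.1348|100⟩ - 0.721|110⟩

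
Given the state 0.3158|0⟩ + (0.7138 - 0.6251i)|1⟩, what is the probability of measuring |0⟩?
0.09973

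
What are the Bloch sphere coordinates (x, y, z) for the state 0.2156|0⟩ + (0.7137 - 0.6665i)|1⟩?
(0.3077, -0.2874, -0.9071)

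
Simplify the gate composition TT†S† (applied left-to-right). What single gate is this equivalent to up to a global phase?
S†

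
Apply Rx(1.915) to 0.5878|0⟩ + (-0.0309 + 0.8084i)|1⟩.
(0.9994 + 0.02527i)|0⟩ + (-0.01778 - 0.01539i)|1⟩

Rx(1.915) = [[cos(θ/2), −i·sin(θ/2)], [−i·sin(θ/2), cos(θ/2)]]; θ = 1.915, cos(θ/2) ≈ 0.575566, sin(θ/2) ≈ 0.817755.
With a = amp(|0⟩) = 0.5878 and b = amp(|1⟩) = (-0.0309 + 0.8084i):
new amp(|0⟩) = (0.575566)·a + (-0.817755i)·b = (0.9994 + 0.02527i)
new amp(|1⟩) = (-0.817755i)·a + (0.575566)·b = (-0.01778 - 0.01539i)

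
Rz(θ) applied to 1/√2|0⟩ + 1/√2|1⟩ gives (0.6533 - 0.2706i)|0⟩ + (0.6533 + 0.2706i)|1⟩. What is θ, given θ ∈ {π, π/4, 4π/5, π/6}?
π/4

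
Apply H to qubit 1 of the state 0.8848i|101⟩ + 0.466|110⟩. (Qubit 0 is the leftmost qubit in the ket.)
0.3295|100⟩ + 0.6256i|101⟩ - 0.3295|110⟩ + 0.6256i|111⟩

H on qubit 1 mixes each pair of kets that differ only in qubit 1: amplitudes (a, b) of (|…0…⟩, |…1…⟩) become ((a + b)/√2, (a − b)/√2). Kets absent from the input have amplitude 0.
(|100⟩, |110⟩): (a, b) = (0, 0.466) → (0.3295, -0.3295)
(|101⟩, |111⟩): (a, b) = (0.8848i, 0) → (0.6256i, 0.6256i)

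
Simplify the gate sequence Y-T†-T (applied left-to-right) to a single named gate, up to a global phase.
Y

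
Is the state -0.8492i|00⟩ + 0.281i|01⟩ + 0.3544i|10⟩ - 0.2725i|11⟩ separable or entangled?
Entangled

Writing the state as a|00⟩ + b|01⟩ + c|10⟩ + d|11⟩, it is a product state iff ad − bc = 0.
Here (a, b, c, d) = (-0.8492i, 0.281i, 0.3544i, -0.2725i): ad − bc = (-0.8492i)(-0.2725i) − (0.281i)(0.3544i) = -0.1318 ≠ 0, so the state is entangled.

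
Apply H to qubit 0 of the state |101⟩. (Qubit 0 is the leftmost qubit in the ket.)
1/√2|001⟩ - 1/√2|101⟩

H on qubit 0 mixes each pair of kets that differ only in qubit 0: amplitudes (a, b) of (|…0…⟩, |…1…⟩) become ((a + b)/√2, (a − b)/√2). Kets absent from the input have amplitude 0.
(|001⟩, |101⟩): (a, b) = (0, 1) → (1/√2, -1/√2)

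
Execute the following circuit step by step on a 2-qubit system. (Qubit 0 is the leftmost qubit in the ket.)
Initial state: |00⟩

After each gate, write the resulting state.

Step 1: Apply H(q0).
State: 1/√2|00⟩ + 1/√2|10⟩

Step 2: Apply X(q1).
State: 1/√2|01⟩ + 1/√2|11⟩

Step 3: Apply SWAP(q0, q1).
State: 1/√2|10⟩ + 1/√2|11⟩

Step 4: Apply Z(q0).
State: -1/√2|10⟩ - 1/√2|11⟩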